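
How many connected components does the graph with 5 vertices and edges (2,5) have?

Step 1: Build adjacency list from edges:
  1: (none)
  2: 5
  3: (none)
  4: (none)
  5: 2

Step 2: Run BFS/DFS from vertex 1:
  Visited: {1}
  Reached 1 of 5 vertices

Step 3: Only 1 of 5 vertices reached. Graph is disconnected.
Connected components: {1}, {2, 5}, {3}, {4}
Number of connected components: 4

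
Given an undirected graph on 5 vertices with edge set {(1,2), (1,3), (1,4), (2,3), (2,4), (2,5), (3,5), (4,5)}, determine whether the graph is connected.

Step 1: Build adjacency list from edges:
  1: 2, 3, 4
  2: 1, 3, 4, 5
  3: 1, 2, 5
  4: 1, 2, 5
  5: 2, 3, 4

Step 2: Run BFS/DFS from vertex 1:
  Visited: {1, 2, 3, 4, 5}
  Reached 5 of 5 vertices

Step 3: All 5 vertices reached from vertex 1, so the graph is connected.
Answer: Yes, the graph is connected.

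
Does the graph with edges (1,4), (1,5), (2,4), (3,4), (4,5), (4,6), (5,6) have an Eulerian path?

Step 1: Find the degree of each vertex:
  deg(1) = 2
  deg(2) = 1
  deg(3) = 1
  deg(4) = 5
  deg(5) = 3
  deg(6) = 2

Step 2: Count vertices with odd degree:
  Odd-degree vertices: 2, 3, 4, 5 (4 total)

Step 3: Apply Euler's theorem:
  - Eulerian circuit exists iff graph is connected and all vertices have even degree
  - Eulerian path exists iff graph is connected and has 0 or 2 odd-degree vertices

Graph has 4 odd-degree vertices (need 0 or 2).
Neither Eulerian path nor Eulerian circuit exists.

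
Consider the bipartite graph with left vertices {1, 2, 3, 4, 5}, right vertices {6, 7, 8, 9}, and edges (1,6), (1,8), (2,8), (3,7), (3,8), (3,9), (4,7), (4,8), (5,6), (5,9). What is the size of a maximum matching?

Step 1: List the neighbors of each left vertex:
  1: 6, 8
  2: 8
  3: 7, 8, 9
  4: 7, 8
  5: 6, 9

Step 2: Greedily match left vertices, then look for augmenting paths:
  Match 1 -- 6
  Match 2 -- 8
  Match 3 -- 7
  Match 5 -- 9
  No augmenting path remains.

Step 3: Verify this is maximum:
  Matching size 4 = min(|L|, |R|) = min(5, 4), which is an upper bound, so this matching is maximum.

Maximum matching: {(1,6), (2,8), (3,7), (5,9)}
Size: 4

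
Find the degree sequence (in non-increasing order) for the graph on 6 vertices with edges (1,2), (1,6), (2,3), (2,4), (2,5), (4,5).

Step 1: Count edges incident to each vertex:
  deg(1) = 2 (neighbors: 2, 6)
  deg(2) = 4 (neighbors: 1, 3, 4, 5)
  deg(3) = 1 (neighbors: 2)
  deg(4) = 2 (neighbors: 2, 5)
  deg(5) = 2 (neighbors: 2, 4)
  deg(6) = 1 (neighbors: 1)

Step 2: Sort degrees in non-increasing order:
  Degrees: [2, 4, 1, 2, 2, 1] -> sorted: [4, 2, 2, 2, 1, 1]

Degree sequence: [4, 2, 2, 2, 1, 1]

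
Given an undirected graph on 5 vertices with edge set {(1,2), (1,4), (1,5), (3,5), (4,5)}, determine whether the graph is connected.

Step 1: Build adjacency list from edges:
  1: 2, 4, 5
  2: 1
  3: 5
  4: 1, 5
  5: 1, 3, 4

Step 2: Run BFS/DFS from vertex 1:
  Visited: {1, 2, 4, 5, 3}
  Reached 5 of 5 vertices

Step 3: All 5 vertices reached from vertex 1, so the graph is connected.
Answer: Yes, the graph is connected.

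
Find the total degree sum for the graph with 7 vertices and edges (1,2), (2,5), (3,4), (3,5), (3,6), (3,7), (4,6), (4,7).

Step 1: Count edges incident to each vertex:
  deg(1) = 1 (neighbors: 2)
  deg(2) = 2 (neighbors: 1, 5)
  deg(3) = 4 (neighbors: 4, 5, 6, 7)
  deg(4) = 3 (neighbors: 3, 6, 7)
  deg(5) = 2 (neighbors: 2, 3)
  deg(6) = 2 (neighbors: 3, 4)
  deg(7) = 2 (neighbors: 3, 4)

Step 2: Sum all degrees:
  1 + 2 + 4 + 3 + 2 + 2 + 2 = 16

Verification: sum of degrees = 2 * |E| = 2 * 8 = 16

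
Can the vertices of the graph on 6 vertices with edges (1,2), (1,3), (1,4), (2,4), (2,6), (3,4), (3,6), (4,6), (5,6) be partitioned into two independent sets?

Step 1: Attempt 2-coloring using BFS:
  Start at vertex 1, assign color 0
  Color vertex 2 with color 1 (neighbor of 1)
  Color vertex 3 with color 1 (neighbor of 1)
  Color vertex 4 with color 1 (neighbor of 1)

Step 2: Conflict found! Vertices 2 and 4 are adjacent but have the same color.
This means the graph contains an odd cycle.

The graph is NOT bipartite.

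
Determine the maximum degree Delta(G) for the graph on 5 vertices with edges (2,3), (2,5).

Step 1: Count edges incident to each vertex:
  deg(1) = 0 (neighbors: none)
  deg(2) = 2 (neighbors: 3, 5)
  deg(3) = 1 (neighbors: 2)
  deg(4) = 0 (neighbors: none)
  deg(5) = 1 (neighbors: 2)

Step 2: Find maximum:
  max(0, 2, 1, 0, 1) = 2 (vertex 2)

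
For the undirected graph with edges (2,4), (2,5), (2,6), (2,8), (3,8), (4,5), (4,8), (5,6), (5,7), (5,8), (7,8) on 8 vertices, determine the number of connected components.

Step 1: Build adjacency list from edges:
  1: (none)
  2: 4, 5, 6, 8
  3: 8
  4: 2, 5, 8
  5: 2, 4, 6, 7, 8
  6: 2, 5
  7: 5, 8
  8: 2, 3, 4, 5, 7

Step 2: Run BFS/DFS from vertex 1:
  Visited: {1}
  Reached 1 of 8 vertices

Step 3: Only 1 of 8 vertices reached. Graph is disconnected.
Connected components: {1}, {2, 3, 4, 5, 6, 7, 8}
Number of connected components: 2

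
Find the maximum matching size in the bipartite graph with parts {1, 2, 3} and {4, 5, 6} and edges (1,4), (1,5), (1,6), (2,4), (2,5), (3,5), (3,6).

Step 1: List the neighbors of each left vertex:
  1: 4, 5, 6
  2: 4, 5
  3: 5, 6

Step 2: Greedily match left vertices, then look for augmenting paths:
  Match 1 -- 4
  Match 2 -- 5
  Match 3 -- 6
  No augmenting path remains.

Step 3: Verify this is maximum:
  Matching size 3 = min(|L|, |R|) = min(3, 3), which is an upper bound, so this matching is maximum.

Maximum matching: {(1,4), (2,5), (3,6)}
Size: 3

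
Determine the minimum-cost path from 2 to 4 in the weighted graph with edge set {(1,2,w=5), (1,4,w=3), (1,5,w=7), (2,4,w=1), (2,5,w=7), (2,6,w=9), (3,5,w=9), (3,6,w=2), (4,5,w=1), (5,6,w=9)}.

Step 1: Build adjacency list with weights:
  1: 2(w=5), 4(w=3), 5(w=7)
  2: 1(w=5), 4(w=1), 5(w=7), 6(w=9)
  3: 5(w=9), 6(w=2)
  4: 1(w=3), 2(w=1), 5(w=1)
  5: 1(w=7), 2(w=7), 3(w=9), 4(w=1), 6(w=9)
  6: 2(w=9), 3(w=2), 5(w=9)

Step 2: Apply Dijkstra's algorithm from vertex 2:
  Visit vertex 2 (distance=0)
    Update dist[1] = 5
    Update dist[4] = 1
    Update dist[5] = 7
    Update dist[6] = 9
  Visit vertex 4 (distance=1)
    Update dist[1] = 4
    Update dist[5] = 2

Step 3: Shortest path: 2 -> 4
Total weight: 1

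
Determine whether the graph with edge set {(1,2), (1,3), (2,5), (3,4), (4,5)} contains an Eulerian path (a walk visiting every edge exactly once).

Step 1: Find the degree of each vertex:
  deg(1) = 2
  deg(2) = 2
  deg(3) = 2
  deg(4) = 2
  deg(5) = 2

Step 2: Count vertices with odd degree:
  All vertices have even degree (0 odd-degree vertices)

Step 3: Apply Euler's theorem:
  - Eulerian circuit exists iff graph is connected and all vertices have even degree
  - Eulerian path exists iff graph is connected and has 0 or 2 odd-degree vertices

Graph is connected with 0 odd-degree vertices.
Both Eulerian circuit and Eulerian path exist.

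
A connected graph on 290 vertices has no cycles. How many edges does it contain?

A tree on n vertices always has exactly n - 1 edges.
For n = 290: edges = 290 - 1 = 289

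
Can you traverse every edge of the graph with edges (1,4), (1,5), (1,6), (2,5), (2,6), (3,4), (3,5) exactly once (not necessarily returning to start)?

Step 1: Find the degree of each vertex:
  deg(1) = 3
  deg(2) = 2
  deg(3) = 2
  deg(4) = 2
  deg(5) = 3
  deg(6) = 2

Step 2: Count vertices with odd degree:
  Odd-degree vertices: 1, 5 (2 total)

Step 3: Apply Euler's theorem:
  - Eulerian circuit exists iff graph is connected and all vertices have even degree
  - Eulerian path exists iff graph is connected and has 0 or 2 odd-degree vertices

Graph is connected with exactly 2 odd-degree vertices (1, 5).
Eulerian path exists (starting and ending at the odd-degree vertices), but no Eulerian circuit.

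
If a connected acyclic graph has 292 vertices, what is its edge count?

A tree on n vertices always has exactly n - 1 edges.
For n = 292: edges = 292 - 1 = 291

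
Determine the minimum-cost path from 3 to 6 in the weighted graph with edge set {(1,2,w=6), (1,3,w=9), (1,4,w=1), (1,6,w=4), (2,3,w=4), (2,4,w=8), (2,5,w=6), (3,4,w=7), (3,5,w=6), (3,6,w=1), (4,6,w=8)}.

Step 1: Build adjacency list with weights:
  1: 2(w=6), 3(w=9), 4(w=1), 6(w=4)
  2: 1(w=6), 3(w=4), 4(w=8), 5(w=6)
  3: 1(w=9), 2(w=4), 4(w=7), 5(w=6), 6(w=1)
  4: 1(w=1), 2(w=8), 3(w=7), 6(w=8)
  5: 2(w=6), 3(w=6)
  6: 1(w=4), 3(w=1), 4(w=8)

Step 2: Apply Dijkstra's algorithm from vertex 3:
  Visit vertex 3 (distance=0)
    Update dist[1] = 9
    Update dist[2] = 4
    Update dist[4] = 7
    Update dist[5] = 6
    Update dist[6] = 1
  Visit vertex 6 (distance=1)
    Update dist[1] = 5

Step 3: Shortest path: 3 -> 6
Total weight: 1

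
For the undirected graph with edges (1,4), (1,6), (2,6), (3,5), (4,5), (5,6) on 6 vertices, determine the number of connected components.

Step 1: Build adjacency list from edges:
  1: 4, 6
  2: 6
  3: 5
  4: 1, 5
  5: 3, 4, 6
  6: 1, 2, 5

Step 2: Run BFS/DFS from vertex 1:
  Visited: {1, 4, 6, 5, 2, 3}
  Reached 6 of 6 vertices

Step 3: All 6 vertices reached from vertex 1, so the graph is connected.
Number of connected components: 1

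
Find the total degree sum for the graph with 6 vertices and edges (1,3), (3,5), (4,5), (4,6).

Step 1: Count edges incident to each vertex:
  deg(1) = 1 (neighbors: 3)
  deg(2) = 0 (neighbors: none)
  deg(3) = 2 (neighbors: 1, 5)
  deg(4) = 2 (neighbors: 5, 6)
  deg(5) = 2 (neighbors: 3, 4)
  deg(6) = 1 (neighbors: 4)

Step 2: Sum all degrees:
  1 + 0 + 2 + 2 + 2 + 1 = 8

Verification: sum of degrees = 2 * |E| = 2 * 4 = 8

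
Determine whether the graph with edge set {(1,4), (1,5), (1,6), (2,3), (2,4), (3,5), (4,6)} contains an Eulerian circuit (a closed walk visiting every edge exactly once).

Step 1: Find the degree of each vertex:
  deg(1) = 3
  deg(2) = 2
  deg(3) = 2
  deg(4) = 3
  deg(5) = 2
  deg(6) = 2

Step 2: Count vertices with odd degree:
  Odd-degree vertices: 1, 4 (2 total)

Step 3: Apply Euler's theorem:
  - Eulerian circuit exists iff graph is connected and all vertices have even degree
  - Eulerian path exists iff graph is connected and has 0 or 2 odd-degree vertices

Graph is connected with exactly 2 odd-degree vertices (1, 4).
Eulerian path exists (starting and ending at the odd-degree vertices), but no Eulerian circuit.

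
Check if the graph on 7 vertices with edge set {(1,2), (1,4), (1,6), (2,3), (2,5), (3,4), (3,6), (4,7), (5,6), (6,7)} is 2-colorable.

Step 1: Attempt 2-coloring using BFS:
  Start at vertex 1, assign color 0
  Color vertex 2 with color 1 (neighbor of 1)
  Color vertex 4 with color 1 (neighbor of 1)
  Color vertex 6 with color 1 (neighbor of 1)
  Color vertex 3 with color 0 (neighbor of 2)
  Color vertex 5 with color 0 (neighbor of 2)
  Color vertex 7 with color 0 (neighbor of 4)

Step 2: 2-coloring succeeded. No conflicts found.
  Set A (color 0): {1, 3, 5, 7}
  Set B (color 1): {2, 4, 6}

The graph is bipartite with partition {1, 3, 5, 7}, {2, 4, 6}.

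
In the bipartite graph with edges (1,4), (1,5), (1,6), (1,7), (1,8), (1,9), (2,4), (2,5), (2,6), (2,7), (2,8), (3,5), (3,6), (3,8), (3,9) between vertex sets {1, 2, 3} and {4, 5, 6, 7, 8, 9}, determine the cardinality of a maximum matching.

Step 1: List the neighbors of each left vertex:
  1: 4, 5, 6, 7, 8, 9
  2: 4, 5, 6, 7, 8
  3: 5, 6, 8, 9

Step 2: Greedily match left vertices, then look for augmenting paths:
  Match 1 -- 4
  Match 2 -- 5
  Match 3 -- 6
  No augmenting path remains.

Step 3: Verify this is maximum:
  Matching size 3 = min(|L|, |R|) = min(3, 6), which is an upper bound, so this matching is maximum.

Maximum matching: {(1,4), (2,5), (3,6)}
Size: 3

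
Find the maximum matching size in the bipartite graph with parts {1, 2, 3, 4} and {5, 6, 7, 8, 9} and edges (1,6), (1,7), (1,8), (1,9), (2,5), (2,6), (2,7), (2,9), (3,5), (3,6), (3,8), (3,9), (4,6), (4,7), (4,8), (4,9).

Step 1: List the neighbors of each left vertex:
  1: 6, 7, 8, 9
  2: 5, 6, 7, 9
  3: 5, 6, 8, 9
  4: 6, 7, 8, 9

Step 2: Greedily match left vertices, then look for augmenting paths:
  Match 1 -- 6
  Match 2 -- 5
  Match 3 -- 8
  Match 4 -- 7
  No augmenting path remains.

Step 3: Verify this is maximum:
  Matching size 4 = min(|L|, |R|) = min(4, 5), which is an upper bound, so this matching is maximum.

Maximum matching: {(1,6), (2,5), (3,8), (4,7)}
Size: 4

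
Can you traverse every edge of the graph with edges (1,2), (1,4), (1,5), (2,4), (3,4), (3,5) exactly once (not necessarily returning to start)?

Step 1: Find the degree of each vertex:
  deg(1) = 3
  deg(2) = 2
  deg(3) = 2
  deg(4) = 3
  deg(5) = 2

Step 2: Count vertices with odd degree:
  Odd-degree vertices: 1, 4 (2 total)

Step 3: Apply Euler's theorem:
  - Eulerian circuit exists iff graph is connected and all vertices have even degree
  - Eulerian path exists iff graph is connected and has 0 or 2 odd-degree vertices

Graph is connected with exactly 2 odd-degree vertices (1, 4).
Eulerian path exists (starting and ending at the odd-degree vertices), but no Eulerian circuit.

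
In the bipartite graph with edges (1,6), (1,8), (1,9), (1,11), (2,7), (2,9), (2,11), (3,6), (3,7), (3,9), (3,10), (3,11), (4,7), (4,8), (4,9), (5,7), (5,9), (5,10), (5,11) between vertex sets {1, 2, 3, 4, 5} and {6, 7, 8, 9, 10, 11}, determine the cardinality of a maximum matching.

Step 1: List the neighbors of each left vertex:
  1: 6, 8, 9, 11
  2: 7, 9, 11
  3: 6, 7, 9, 10, 11
  4: 7, 8, 9
  5: 7, 9, 10, 11

Step 2: Greedily match left vertices, then look for augmenting paths:
  Match 1 -- 6
  Match 2 -- 7
  Match 3 -- 9
  Match 4 -- 8
  Match 5 -- 10
  No augmenting path remains.

Step 3: Verify this is maximum:
  Matching size 5 = min(|L|, |R|) = min(5, 6), which is an upper bound, so this matching is maximum.

Maximum matching: {(1,6), (2,7), (3,9), (4,8), (5,10)}
Size: 5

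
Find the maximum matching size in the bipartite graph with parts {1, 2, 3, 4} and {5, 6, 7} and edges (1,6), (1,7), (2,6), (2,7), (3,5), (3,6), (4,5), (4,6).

Step 1: List the neighbors of each left vertex:
  1: 6, 7
  2: 6, 7
  3: 5, 6
  4: 5, 6

Step 2: Greedily match left vertices, then look for augmenting paths:
  Match 1 -- 6
  Match 2 -- 7
  Match 3 -- 5
  No augmenting path remains.

Step 3: Verify this is maximum:
  Matching size 3 = min(|L|, |R|) = min(4, 3), which is an upper bound, so this matching is maximum.

Maximum matching: {(1,6), (2,7), (3,5)}
Size: 3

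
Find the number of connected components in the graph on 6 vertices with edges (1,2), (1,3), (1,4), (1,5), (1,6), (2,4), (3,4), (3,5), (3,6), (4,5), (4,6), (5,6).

Step 1: Build adjacency list from edges:
  1: 2, 3, 4, 5, 6
  2: 1, 4
  3: 1, 4, 5, 6
  4: 1, 2, 3, 5, 6
  5: 1, 3, 4, 6
  6: 1, 3, 4, 5

Step 2: Run BFS/DFS from vertex 1:
  Visited: {1, 2, 3, 4, 5, 6}
  Reached 6 of 6 vertices

Step 3: All 6 vertices reached from vertex 1, so the graph is connected.
Number of connected components: 1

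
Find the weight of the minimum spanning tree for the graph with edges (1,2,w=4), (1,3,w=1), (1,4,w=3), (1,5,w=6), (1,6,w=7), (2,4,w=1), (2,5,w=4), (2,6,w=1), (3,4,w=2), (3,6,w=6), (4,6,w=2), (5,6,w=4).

Apply Kruskal's algorithm (sort edges by weight, add if no cycle):

Sorted edges by weight:
  (1,3) w=1
  (2,4) w=1
  (2,6) w=1
  (3,4) w=2
  (4,6) w=2
  (1,4) w=3
  (1,2) w=4
  (2,5) w=4
  (5,6) w=4
  (1,5) w=6
  (3,6) w=6
  (1,6) w=7

Add edge (1,3) w=1 -- no cycle. Running total: 1
Add edge (2,4) w=1 -- no cycle. Running total: 2
Add edge (2,6) w=1 -- no cycle. Running total: 3
Add edge (3,4) w=2 -- no cycle. Running total: 5
Skip edge (4,6) w=2 -- would create cycle
Skip edge (1,4) w=3 -- would create cycle
Skip edge (1,2) w=4 -- would create cycle
Add edge (2,5) w=4 -- no cycle. Running total: 9

MST edges: (1,3,w=1), (2,4,w=1), (2,6,w=1), (3,4,w=2), (2,5,w=4)
Total MST weight: 1 + 1 + 1 + 2 + 4 = 9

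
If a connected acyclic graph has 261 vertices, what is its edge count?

A tree on n vertices always has exactly n - 1 edges.
For n = 261: edges = 261 - 1 = 260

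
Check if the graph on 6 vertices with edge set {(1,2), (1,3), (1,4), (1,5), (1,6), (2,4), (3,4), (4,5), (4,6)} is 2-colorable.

Step 1: Attempt 2-coloring using BFS:
  Start at vertex 1, assign color 0
  Color vertex 2 with color 1 (neighbor of 1)
  Color vertex 3 with color 1 (neighbor of 1)
  Color vertex 4 with color 1 (neighbor of 1)
  Color vertex 5 with color 1 (neighbor of 1)
  Color vertex 6 with color 1 (neighbor of 1)

Step 2: Conflict found! Vertices 2 and 4 are adjacent but have the same color.
This means the graph contains an odd cycle.

The graph is NOT bipartite.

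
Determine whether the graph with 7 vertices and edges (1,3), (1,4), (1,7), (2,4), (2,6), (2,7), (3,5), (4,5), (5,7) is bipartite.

Step 1: Attempt 2-coloring using BFS:
  Start at vertex 1, assign color 0
  Color vertex 3 with color 1 (neighbor of 1)
  Color vertex 4 with color 1 (neighbor of 1)
  Color vertex 7 with color 1 (neighbor of 1)
  Color vertex 5 with color 0 (neighbor of 3)
  Color vertex 2 with color 0 (neighbor of 4)
  Color vertex 6 with color 1 (neighbor of 2)

Step 2: 2-coloring succeeded. No conflicts found.
  Set A (color 0): {1, 2, 5}
  Set B (color 1): {3, 4, 6, 7}

The graph is bipartite with partition {1, 2, 5}, {3, 4, 6, 7}.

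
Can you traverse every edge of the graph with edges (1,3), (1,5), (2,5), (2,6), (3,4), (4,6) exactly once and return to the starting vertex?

Step 1: Find the degree of each vertex:
  deg(1) = 2
  deg(2) = 2
  deg(3) = 2
  deg(4) = 2
  deg(5) = 2
  deg(6) = 2

Step 2: Count vertices with odd degree:
  All vertices have even degree (0 odd-degree vertices)

Step 3: Apply Euler's theorem:
  - Eulerian circuit exists iff graph is connected and all vertices have even degree
  - Eulerian path exists iff graph is connected and has 0 or 2 odd-degree vertices

Graph is connected with 0 odd-degree vertices.
Both Eulerian circuit and Eulerian path exist.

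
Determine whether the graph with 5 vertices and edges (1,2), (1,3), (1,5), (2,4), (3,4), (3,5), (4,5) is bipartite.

Step 1: Attempt 2-coloring using BFS:
  Start at vertex 1, assign color 0
  Color vertex 2 with color 1 (neighbor of 1)
  Color vertex 3 with color 1 (neighbor of 1)
  Color vertex 5 with color 1 (neighbor of 1)
  Color vertex 4 with color 0 (neighbor of 2)

Step 2: Conflict found! Vertices 3 and 5 are adjacent but have the same color.
This means the graph contains an odd cycle.

The graph is NOT bipartite.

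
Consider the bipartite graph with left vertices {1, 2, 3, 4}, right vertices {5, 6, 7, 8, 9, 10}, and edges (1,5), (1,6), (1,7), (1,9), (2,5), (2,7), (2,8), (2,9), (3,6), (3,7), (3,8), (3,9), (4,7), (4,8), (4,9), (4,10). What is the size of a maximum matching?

Step 1: List the neighbors of each left vertex:
  1: 5, 6, 7, 9
  2: 5, 7, 8, 9
  3: 6, 7, 8, 9
  4: 7, 8, 9, 10

Step 2: Greedily match left vertices, then look for augmenting paths:
  Match 1 -- 5
  Match 2 -- 7
  Match 3 -- 6
  Match 4 -- 8
  No augmenting path remains.

Step 3: Verify this is maximum:
  Matching size 4 = min(|L|, |R|) = min(4, 6), which is an upper bound, so this matching is maximum.

Maximum matching: {(1,5), (2,7), (3,6), (4,8)}
Size: 4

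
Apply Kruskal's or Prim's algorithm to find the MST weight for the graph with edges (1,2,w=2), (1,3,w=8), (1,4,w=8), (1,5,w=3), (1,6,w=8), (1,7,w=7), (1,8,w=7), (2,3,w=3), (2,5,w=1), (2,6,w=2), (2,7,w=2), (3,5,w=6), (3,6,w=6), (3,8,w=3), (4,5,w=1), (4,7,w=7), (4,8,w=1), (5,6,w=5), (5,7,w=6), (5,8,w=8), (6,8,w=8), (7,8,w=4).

Apply Kruskal's algorithm (sort edges by weight, add if no cycle):

Sorted edges by weight:
  (2,5) w=1
  (4,8) w=1
  (4,5) w=1
  (1,2) w=2
  (2,6) w=2
  (2,7) w=2
  (1,5) w=3
  (2,3) w=3
  (3,8) w=3
  (7,8) w=4
  (5,6) w=5
  (3,5) w=6
  (3,6) w=6
  (5,7) w=6
  (1,7) w=7
  (1,8) w=7
  (4,7) w=7
  (1,3) w=8
  (1,4) w=8
  (1,6) w=8
  (5,8) w=8
  (6,8) w=8

Add edge (2,5) w=1 -- no cycle. Running total: 1
Add edge (4,8) w=1 -- no cycle. Running total: 2
Add edge (4,5) w=1 -- no cycle. Running total: 3
Add edge (1,2) w=2 -- no cycle. Running total: 5
Add edge (2,6) w=2 -- no cycle. Running total: 7
Add edge (2,7) w=2 -- no cycle. Running total: 9
Skip edge (1,5) w=3 -- would create cycle
Add edge (2,3) w=3 -- no cycle. Running total: 12

MST edges: (2,5,w=1), (4,8,w=1), (4,5,w=1), (1,2,w=2), (2,6,w=2), (2,7,w=2), (2,3,w=3)
Total MST weight: 1 + 1 + 1 + 2 + 2 + 2 + 3 = 12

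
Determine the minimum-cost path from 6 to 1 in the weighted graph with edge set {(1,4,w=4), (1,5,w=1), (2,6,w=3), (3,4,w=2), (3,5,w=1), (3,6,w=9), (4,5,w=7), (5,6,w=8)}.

Step 1: Build adjacency list with weights:
  1: 4(w=4), 5(w=1)
  2: 6(w=3)
  3: 4(w=2), 5(w=1), 6(w=9)
  4: 1(w=4), 3(w=2), 5(w=7)
  5: 1(w=1), 3(w=1), 4(w=7), 6(w=8)
  6: 2(w=3), 3(w=9), 5(w=8)

Step 2: Apply Dijkstra's algorithm from vertex 6:
  Visit vertex 6 (distance=0)
    Update dist[2] = 3
    Update dist[3] = 9
    Update dist[5] = 8
  Visit vertex 2 (distance=3)
  Visit vertex 5 (distance=8)
    Update dist[1] = 9
    Update dist[4] = 15
  Visit vertex 1 (distance=9)
    Update dist[4] = 13

Step 3: Shortest path: 6 -> 5 -> 1
Total weight: 8 + 1 = 9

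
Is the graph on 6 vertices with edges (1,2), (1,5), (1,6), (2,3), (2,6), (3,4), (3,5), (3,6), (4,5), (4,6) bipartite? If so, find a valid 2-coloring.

Step 1: Attempt 2-coloring using BFS:
  Start at vertex 1, assign color 0
  Color vertex 2 with color 1 (neighbor of 1)
  Color vertex 5 with color 1 (neighbor of 1)
  Color vertex 6 with color 1 (neighbor of 1)
  Color vertex 3 with color 0 (neighbor of 2)

Step 2: Conflict found! Vertices 2 and 6 are adjacent but have the same color.
This means the graph contains an odd cycle.

The graph is NOT bipartite.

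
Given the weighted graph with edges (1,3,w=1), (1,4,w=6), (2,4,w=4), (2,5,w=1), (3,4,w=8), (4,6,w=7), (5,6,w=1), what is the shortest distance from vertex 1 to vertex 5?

Step 1: Build adjacency list with weights:
  1: 3(w=1), 4(w=6)
  2: 4(w=4), 5(w=1)
  3: 1(w=1), 4(w=8)
  4: 1(w=6), 2(w=4), 3(w=8), 6(w=7)
  5: 2(w=1), 6(w=1)
  6: 4(w=7), 5(w=1)

Step 2: Apply Dijkstra's algorithm from vertex 1:
  Visit vertex 1 (distance=0)
    Update dist[3] = 1
    Update dist[4] = 6
  Visit vertex 3 (distance=1)
  Visit vertex 4 (distance=6)
    Update dist[2] = 10
    Update dist[6] = 13
  Visit vertex 2 (distance=10)
    Update dist[5] = 11
  Visit vertex 5 (distance=11)
    Update dist[6] = 12

Step 3: Shortest path: 1 -> 4 -> 2 -> 5
Total weight: 6 + 4 + 1 = 11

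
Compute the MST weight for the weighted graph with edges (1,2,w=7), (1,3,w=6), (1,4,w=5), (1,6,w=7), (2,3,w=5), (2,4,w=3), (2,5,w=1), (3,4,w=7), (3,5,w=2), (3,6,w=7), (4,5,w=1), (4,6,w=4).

Apply Kruskal's algorithm (sort edges by weight, add if no cycle):

Sorted edges by weight:
  (2,5) w=1
  (4,5) w=1
  (3,5) w=2
  (2,4) w=3
  (4,6) w=4
  (1,4) w=5
  (2,3) w=5
  (1,3) w=6
  (1,2) w=7
  (1,6) w=7
  (3,4) w=7
  (3,6) w=7

Add edge (2,5) w=1 -- no cycle. Running total: 1
Add edge (4,5) w=1 -- no cycle. Running total: 2
Add edge (3,5) w=2 -- no cycle. Running total: 4
Skip edge (2,4) w=3 -- would create cycle
Add edge (4,6) w=4 -- no cycle. Running total: 8
Add edge (1,4) w=5 -- no cycle. Running total: 13

MST edges: (2,5,w=1), (4,5,w=1), (3,5,w=2), (4,6,w=4), (1,4,w=5)
Total MST weight: 1 + 1 + 2 + 4 + 5 = 13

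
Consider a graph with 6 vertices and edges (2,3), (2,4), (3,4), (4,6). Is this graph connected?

Step 1: Build adjacency list from edges:
  1: (none)
  2: 3, 4
  3: 2, 4
  4: 2, 3, 6
  5: (none)
  6: 4

Step 2: Run BFS/DFS from vertex 1:
  Visited: {1}
  Reached 1 of 6 vertices

Step 3: Only 1 of 6 vertices reached. Graph is disconnected.
Connected components: {1}, {2, 3, 4, 6}, {5}
Answer: No, the graph is not connected (3 components).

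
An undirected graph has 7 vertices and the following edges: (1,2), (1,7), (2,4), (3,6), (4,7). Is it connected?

Step 1: Build adjacency list from edges:
  1: 2, 7
  2: 1, 4
  3: 6
  4: 2, 7
  5: (none)
  6: 3
  7: 1, 4

Step 2: Run BFS/DFS from vertex 1:
  Visited: {1, 2, 7, 4}
  Reached 4 of 7 vertices

Step 3: Only 4 of 7 vertices reached. Graph is disconnected.
Connected components: {1, 2, 4, 7}, {3, 6}, {5}
Answer: No, the graph is not connected (3 components).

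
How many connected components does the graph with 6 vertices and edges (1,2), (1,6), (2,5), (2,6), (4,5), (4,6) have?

Step 1: Build adjacency list from edges:
  1: 2, 6
  2: 1, 5, 6
  3: (none)
  4: 5, 6
  5: 2, 4
  6: 1, 2, 4

Step 2: Run BFS/DFS from vertex 1:
  Visited: {1, 2, 6, 5, 4}
  Reached 5 of 6 vertices

Step 3: Only 5 of 6 vertices reached. Graph is disconnected.
Connected components: {1, 2, 4, 5, 6}, {3}
Number of connected components: 2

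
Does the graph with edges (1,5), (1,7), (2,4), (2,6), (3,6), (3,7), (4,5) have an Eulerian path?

Step 1: Find the degree of each vertex:
  deg(1) = 2
  deg(2) = 2
  deg(3) = 2
  deg(4) = 2
  deg(5) = 2
  deg(6) = 2
  deg(7) = 2

Step 2: Count vertices with odd degree:
  All vertices have even degree (0 odd-degree vertices)

Step 3: Apply Euler's theorem:
  - Eulerian circuit exists iff graph is connected and all vertices have even degree
  - Eulerian path exists iff graph is connected and has 0 or 2 odd-degree vertices

Graph is connected with 0 odd-degree vertices.
Both Eulerian circuit and Eulerian path exist.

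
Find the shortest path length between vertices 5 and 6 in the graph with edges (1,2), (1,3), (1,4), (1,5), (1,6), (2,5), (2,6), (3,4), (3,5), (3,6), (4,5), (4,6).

Step 1: Build adjacency list:
  1: 2, 3, 4, 5, 6
  2: 1, 5, 6
  3: 1, 4, 5, 6
  4: 1, 3, 5, 6
  5: 1, 2, 3, 4
  6: 1, 2, 3, 4

Step 2: BFS from vertex 5 to find shortest path to 6:
  vertex 1 reached at distance 1
  vertex 2 reached at distance 1
  vertex 3 reached at distance 1
  vertex 4 reached at distance 1
  vertex 6 reached at distance 2

Step 3: Shortest path: 5 -> 3 -> 6
Path length: 2 edges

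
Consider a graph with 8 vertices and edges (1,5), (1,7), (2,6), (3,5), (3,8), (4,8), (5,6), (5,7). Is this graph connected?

Step 1: Build adjacency list from edges:
  1: 5, 7
  2: 6
  3: 5, 8
  4: 8
  5: 1, 3, 6, 7
  6: 2, 5
  7: 1, 5
  8: 3, 4

Step 2: Run BFS/DFS from vertex 1:
  Visited: {1, 5, 7, 3, 6, 8, 2, 4}
  Reached 8 of 8 vertices

Step 3: All 8 vertices reached from vertex 1, so the graph is connected.
Answer: Yes, the graph is connected.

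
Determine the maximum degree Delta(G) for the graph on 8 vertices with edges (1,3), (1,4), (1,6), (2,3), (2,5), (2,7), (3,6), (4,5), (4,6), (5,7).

Step 1: Count edges incident to each vertex:
  deg(1) = 3 (neighbors: 3, 4, 6)
  deg(2) = 3 (neighbors: 3, 5, 7)
  deg(3) = 3 (neighbors: 1, 2, 6)
  deg(4) = 3 (neighbors: 1, 5, 6)
  deg(5) = 3 (neighbors: 2, 4, 7)
  deg(6) = 3 (neighbors: 1, 3, 4)
  deg(7) = 2 (neighbors: 2, 5)
  deg(8) = 0 (neighbors: none)

Step 2: Find maximum:
  max(3, 3, 3, 3, 3, 3, 2, 0) = 3 (vertex 1)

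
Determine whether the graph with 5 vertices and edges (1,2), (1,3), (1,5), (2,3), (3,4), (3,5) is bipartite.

Step 1: Attempt 2-coloring using BFS:
  Start at vertex 1, assign color 0
  Color vertex 2 with color 1 (neighbor of 1)
  Color vertex 3 with color 1 (neighbor of 1)
  Color vertex 5 with color 1 (neighbor of 1)

Step 2: Conflict found! Vertices 2 and 3 are adjacent but have the same color.
This means the graph contains an odd cycle.

The graph is NOT bipartite.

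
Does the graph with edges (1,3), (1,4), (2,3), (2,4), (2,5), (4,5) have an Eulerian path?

Step 1: Find the degree of each vertex:
  deg(1) = 2
  deg(2) = 3
  deg(3) = 2
  deg(4) = 3
  deg(5) = 2

Step 2: Count vertices with odd degree:
  Odd-degree vertices: 2, 4 (2 total)

Step 3: Apply Euler's theorem:
  - Eulerian circuit exists iff graph is connected and all vertices have even degree
  - Eulerian path exists iff graph is connected and has 0 or 2 odd-degree vertices

Graph is connected with exactly 2 odd-degree vertices (2, 4).
Eulerian path exists (starting and ending at the odd-degree vertices), but no Eulerian circuit.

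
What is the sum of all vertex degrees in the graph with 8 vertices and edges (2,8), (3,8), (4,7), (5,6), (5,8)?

Step 1: Count edges incident to each vertex:
  deg(1) = 0 (neighbors: none)
  deg(2) = 1 (neighbors: 8)
  deg(3) = 1 (neighbors: 8)
  deg(4) = 1 (neighbors: 7)
  deg(5) = 2 (neighbors: 6, 8)
  deg(6) = 1 (neighbors: 5)
  deg(7) = 1 (neighbors: 4)
  deg(8) = 3 (neighbors: 2, 3, 5)

Step 2: Sum all degrees:
  0 + 1 + 1 + 1 + 2 + 1 + 1 + 3 = 10

Verification: sum of degrees = 2 * |E| = 2 * 5 = 10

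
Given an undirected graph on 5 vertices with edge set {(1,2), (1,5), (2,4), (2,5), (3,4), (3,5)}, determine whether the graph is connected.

Step 1: Build adjacency list from edges:
  1: 2, 5
  2: 1, 4, 5
  3: 4, 5
  4: 2, 3
  5: 1, 2, 3

Step 2: Run BFS/DFS from vertex 1:
  Visited: {1, 2, 5, 4, 3}
  Reached 5 of 5 vertices

Step 3: All 5 vertices reached from vertex 1, so the graph is connected.
Answer: Yes, the graph is connected.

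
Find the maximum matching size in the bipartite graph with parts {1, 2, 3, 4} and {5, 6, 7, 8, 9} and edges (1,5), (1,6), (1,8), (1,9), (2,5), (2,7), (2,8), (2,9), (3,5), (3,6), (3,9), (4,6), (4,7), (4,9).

Step 1: List the neighbors of each left vertex:
  1: 5, 6, 8, 9
  2: 5, 7, 8, 9
  3: 5, 6, 9
  4: 6, 7, 9

Step 2: Greedily match left vertices, then look for augmenting paths:
  Match 1 -- 5
  Match 2 -- 7
  Match 3 -- 6
  Match 4 -- 9
  No augmenting path remains.

Step 3: Verify this is maximum:
  Matching size 4 = min(|L|, |R|) = min(4, 5), which is an upper bound, so this matching is maximum.

Maximum matching: {(1,5), (2,7), (3,6), (4,9)}
Size: 4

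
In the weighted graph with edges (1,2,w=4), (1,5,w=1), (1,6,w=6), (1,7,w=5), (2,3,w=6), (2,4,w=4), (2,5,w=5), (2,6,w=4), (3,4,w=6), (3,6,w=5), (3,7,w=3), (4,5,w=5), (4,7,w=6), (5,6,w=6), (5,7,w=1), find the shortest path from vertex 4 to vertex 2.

Step 1: Build adjacency list with weights:
  1: 2(w=4), 5(w=1), 6(w=6), 7(w=5)
  2: 1(w=4), 3(w=6), 4(w=4), 5(w=5), 6(w=4)
  3: 2(w=6), 4(w=6), 6(w=5), 7(w=3)
  4: 2(w=4), 3(w=6), 5(w=5), 7(w=6)
  5: 1(w=1), 2(w=5), 4(w=5), 6(w=6), 7(w=1)
  6: 1(w=6), 2(w=4), 3(w=5), 5(w=6)
  7: 1(w=5), 3(w=3), 4(w=6), 5(w=1)

Step 2: Apply Dijkstra's algorithm from vertex 4:
  Visit vertex 4 (distance=0)
    Update dist[2] = 4
    Update dist[3] = 6
    Update dist[5] = 5
    Update dist[7] = 6
  Visit vertex 2 (distance=4)
    Update dist[1] = 8
    Update dist[6] = 8

Step 3: Shortest path: 4 -> 2
Total weight: 4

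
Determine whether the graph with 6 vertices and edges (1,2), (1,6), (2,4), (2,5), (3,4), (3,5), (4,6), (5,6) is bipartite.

Step 1: Attempt 2-coloring using BFS:
  Start at vertex 1, assign color 0
  Color vertex 2 with color 1 (neighbor of 1)
  Color vertex 6 with color 1 (neighbor of 1)
  Color vertex 4 with color 0 (neighbor of 2)
  Color vertex 5 with color 0 (neighbor of 2)
  Color vertex 3 with color 1 (neighbor of 4)

Step 2: 2-coloring succeeded. No conflicts found.
  Set A (color 0): {1, 4, 5}
  Set B (color 1): {2, 3, 6}

The graph is bipartite with partition {1, 4, 5}, {2, 3, 6}.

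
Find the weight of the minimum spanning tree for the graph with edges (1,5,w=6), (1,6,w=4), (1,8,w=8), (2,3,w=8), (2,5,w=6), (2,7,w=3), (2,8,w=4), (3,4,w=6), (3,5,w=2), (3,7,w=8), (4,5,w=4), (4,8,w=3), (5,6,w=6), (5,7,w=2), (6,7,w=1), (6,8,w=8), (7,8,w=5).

Apply Kruskal's algorithm (sort edges by weight, add if no cycle):

Sorted edges by weight:
  (6,7) w=1
  (3,5) w=2
  (5,7) w=2
  (2,7) w=3
  (4,8) w=3
  (1,6) w=4
  (2,8) w=4
  (4,5) w=4
  (7,8) w=5
  (1,5) w=6
  (2,5) w=6
  (3,4) w=6
  (5,6) w=6
  (1,8) w=8
  (2,3) w=8
  (3,7) w=8
  (6,8) w=8

Add edge (6,7) w=1 -- no cycle. Running total: 1
Add edge (3,5) w=2 -- no cycle. Running total: 3
Add edge (5,7) w=2 -- no cycle. Running total: 5
Add edge (2,7) w=3 -- no cycle. Running total: 8
Add edge (4,8) w=3 -- no cycle. Running total: 11
Add edge (1,6) w=4 -- no cycle. Running total: 15
Add edge (2,8) w=4 -- no cycle. Running total: 19

MST edges: (6,7,w=1), (3,5,w=2), (5,7,w=2), (2,7,w=3), (4,8,w=3), (1,6,w=4), (2,8,w=4)
Total MST weight: 1 + 2 + 2 + 3 + 3 + 4 + 4 = 19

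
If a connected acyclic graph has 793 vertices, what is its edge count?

A tree on n vertices always has exactly n - 1 edges.
For n = 793: edges = 793 - 1 = 792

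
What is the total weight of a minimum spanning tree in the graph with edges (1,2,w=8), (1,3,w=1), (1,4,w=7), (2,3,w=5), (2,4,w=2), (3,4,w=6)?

Apply Kruskal's algorithm (sort edges by weight, add if no cycle):

Sorted edges by weight:
  (1,3) w=1
  (2,4) w=2
  (2,3) w=5
  (3,4) w=6
  (1,4) w=7
  (1,2) w=8

Add edge (1,3) w=1 -- no cycle. Running total: 1
Add edge (2,4) w=2 -- no cycle. Running total: 3
Add edge (2,3) w=5 -- no cycle. Running total: 8

MST edges: (1,3,w=1), (2,4,w=2), (2,3,w=5)
Total MST weight: 1 + 2 + 5 = 8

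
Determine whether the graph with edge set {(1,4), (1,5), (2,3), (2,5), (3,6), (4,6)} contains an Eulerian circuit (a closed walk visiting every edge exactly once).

Step 1: Find the degree of each vertex:
  deg(1) = 2
  deg(2) = 2
  deg(3) = 2
  deg(4) = 2
  deg(5) = 2
  deg(6) = 2

Step 2: Count vertices with odd degree:
  All vertices have even degree (0 odd-degree vertices)

Step 3: Apply Euler's theorem:
  - Eulerian circuit exists iff graph is connected and all vertices have even degree
  - Eulerian path exists iff graph is connected and has 0 or 2 odd-degree vertices

Graph is connected with 0 odd-degree vertices.
Both Eulerian circuit and Eulerian path exist.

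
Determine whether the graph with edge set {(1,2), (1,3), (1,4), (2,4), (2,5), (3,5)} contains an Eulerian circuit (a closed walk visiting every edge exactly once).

Step 1: Find the degree of each vertex:
  deg(1) = 3
  deg(2) = 3
  deg(3) = 2
  deg(4) = 2
  deg(5) = 2

Step 2: Count vertices with odd degree:
  Odd-degree vertices: 1, 2 (2 total)

Step 3: Apply Euler's theorem:
  - Eulerian circuit exists iff graph is connected and all vertices have even degree
  - Eulerian path exists iff graph is connected and has 0 or 2 odd-degree vertices

Graph is connected with exactly 2 odd-degree vertices (1, 2).
Eulerian path exists (starting and ending at the odd-degree vertices), but no Eulerian circuit.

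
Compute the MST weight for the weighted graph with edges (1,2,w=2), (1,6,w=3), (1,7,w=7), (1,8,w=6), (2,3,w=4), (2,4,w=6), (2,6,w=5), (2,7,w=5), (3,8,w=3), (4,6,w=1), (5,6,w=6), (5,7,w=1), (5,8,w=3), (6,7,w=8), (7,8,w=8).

Apply Kruskal's algorithm (sort edges by weight, add if no cycle):

Sorted edges by weight:
  (4,6) w=1
  (5,7) w=1
  (1,2) w=2
  (1,6) w=3
  (3,8) w=3
  (5,8) w=3
  (2,3) w=4
  (2,6) w=5
  (2,7) w=5
  (1,8) w=6
  (2,4) w=6
  (5,6) w=6
  (1,7) w=7
  (6,7) w=8
  (7,8) w=8

Add edge (4,6) w=1 -- no cycle. Running total: 1
Add edge (5,7) w=1 -- no cycle. Running total: 2
Add edge (1,2) w=2 -- no cycle. Running total: 4
Add edge (1,6) w=3 -- no cycle. Running total: 7
Add edge (3,8) w=3 -- no cycle. Running total: 10
Add edge (5,8) w=3 -- no cycle. Running total: 13
Add edge (2,3) w=4 -- no cycle. Running total: 17

MST edges: (4,6,w=1), (5,7,w=1), (1,2,w=2), (1,6,w=3), (3,8,w=3), (5,8,w=3), (2,3,w=4)
Total MST weight: 1 + 1 + 2 + 3 + 3 + 3 + 4 = 17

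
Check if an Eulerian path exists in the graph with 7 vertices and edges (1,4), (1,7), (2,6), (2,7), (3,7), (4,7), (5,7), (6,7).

Step 1: Find the degree of each vertex:
  deg(1) = 2
  deg(2) = 2
  deg(3) = 1
  deg(4) = 2
  deg(5) = 1
  deg(6) = 2
  deg(7) = 6

Step 2: Count vertices with odd degree:
  Odd-degree vertices: 3, 5 (2 total)

Step 3: Apply Euler's theorem:
  - Eulerian circuit exists iff graph is connected and all vertices have even degree
  - Eulerian path exists iff graph is connected and has 0 or 2 odd-degree vertices

Graph is connected with exactly 2 odd-degree vertices (3, 5).
Eulerian path exists (starting and ending at the odd-degree vertices), but no Eulerian circuit.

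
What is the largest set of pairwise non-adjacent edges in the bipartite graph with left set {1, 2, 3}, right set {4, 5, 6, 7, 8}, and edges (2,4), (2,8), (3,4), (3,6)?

Step 1: List the neighbors of each left vertex:
  1: (none)
  2: 4, 8
  3: 4, 6

Step 2: Greedily match left vertices, then look for augmenting paths:
  Match 2 -- 4
  Match 3 -- 6
  No augmenting path remains.

Step 3: Verify this is maximum:
  Matching has size 2. The vertex set {2, 3} covers every edge and has size 2; any matching has at most one edge per cover vertex, so 2 is maximum (König's theorem).

Maximum matching: {(2,4), (3,6)}
Size: 2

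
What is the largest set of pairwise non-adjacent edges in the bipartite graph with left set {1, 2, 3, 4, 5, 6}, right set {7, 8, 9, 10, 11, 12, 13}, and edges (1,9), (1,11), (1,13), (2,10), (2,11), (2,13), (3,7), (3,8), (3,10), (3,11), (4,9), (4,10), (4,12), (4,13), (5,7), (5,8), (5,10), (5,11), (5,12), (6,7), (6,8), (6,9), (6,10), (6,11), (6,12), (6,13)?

Step 1: List the neighbors of each left vertex:
  1: 9, 11, 13
  2: 10, 11, 13
  3: 7, 8, 10, 11
  4: 9, 10, 12, 13
  5: 7, 8, 10, 11, 12
  6: 7, 8, 9, 10, 11, 12, 13

Step 2: Greedily match left vertices, then look for augmenting paths:
  Match 1 -- 9
  Match 2 -- 10
  Match 3 -- 7
  Match 4 -- 12
  Match 5 -- 8
  Match 6 -- 11
  No augmenting path remains.

Step 3: Verify this is maximum:
  Matching size 6 = min(|L|, |R|) = min(6, 7), which is an upper bound, so this matching is maximum.

Maximum matching: {(1,9), (2,10), (3,7), (4,12), (5,8), (6,11)}
Size: 6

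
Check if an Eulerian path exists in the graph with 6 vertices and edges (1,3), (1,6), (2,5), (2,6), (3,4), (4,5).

Step 1: Find the degree of each vertex:
  deg(1) = 2
  deg(2) = 2
  deg(3) = 2
  deg(4) = 2
  deg(5) = 2
  deg(6) = 2

Step 2: Count vertices with odd degree:
  All vertices have even degree (0 odd-degree vertices)

Step 3: Apply Euler's theorem:
  - Eulerian circuit exists iff graph is connected and all vertices have even degree
  - Eulerian path exists iff graph is connected and has 0 or 2 odd-degree vertices

Graph is connected with 0 odd-degree vertices.
Both Eulerian circuit and Eulerian path exist.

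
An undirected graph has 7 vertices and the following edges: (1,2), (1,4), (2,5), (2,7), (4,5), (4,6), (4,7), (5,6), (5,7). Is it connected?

Step 1: Build adjacency list from edges:
  1: 2, 4
  2: 1, 5, 7
  3: (none)
  4: 1, 5, 6, 7
  5: 2, 4, 6, 7
  6: 4, 5
  7: 2, 4, 5

Step 2: Run BFS/DFS from vertex 1:
  Visited: {1, 2, 4, 5, 7, 6}
  Reached 6 of 7 vertices

Step 3: Only 6 of 7 vertices reached. Graph is disconnected.
Connected components: {1, 2, 4, 5, 6, 7}, {3}
Answer: No, the graph is not connected (2 components).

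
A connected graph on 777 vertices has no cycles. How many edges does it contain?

A tree on n vertices always has exactly n - 1 edges.
For n = 777: edges = 777 - 1 = 776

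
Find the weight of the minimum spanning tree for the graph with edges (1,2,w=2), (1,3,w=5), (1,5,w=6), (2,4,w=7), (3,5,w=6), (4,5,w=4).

Apply Kruskal's algorithm (sort edges by weight, add if no cycle):

Sorted edges by weight:
  (1,2) w=2
  (4,5) w=4
  (1,3) w=5
  (1,5) w=6
  (3,5) w=6
  (2,4) w=7

Add edge (1,2) w=2 -- no cycle. Running total: 2
Add edge (4,5) w=4 -- no cycle. Running total: 6
Add edge (1,3) w=5 -- no cycle. Running total: 11
Add edge (1,5) w=6 -- no cycle. Running total: 17

MST edges: (1,2,w=2), (4,5,w=4), (1,3,w=5), (1,5,w=6)
Total MST weight: 2 + 4 + 5 + 6 = 17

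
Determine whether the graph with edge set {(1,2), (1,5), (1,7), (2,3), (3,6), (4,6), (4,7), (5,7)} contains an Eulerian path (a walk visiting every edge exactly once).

Step 1: Find the degree of each vertex:
  deg(1) = 3
  deg(2) = 2
  deg(3) = 2
  deg(4) = 2
  deg(5) = 2
  deg(6) = 2
  deg(7) = 3

Step 2: Count vertices with odd degree:
  Odd-degree vertices: 1, 7 (2 total)

Step 3: Apply Euler's theorem:
  - Eulerian circuit exists iff graph is connected and all vertices have even degree
  - Eulerian path exists iff graph is connected and has 0 or 2 odd-degree vertices

Graph is connected with exactly 2 odd-degree vertices (1, 7).
Eulerian path exists (starting and ending at the odd-degree vertices), but no Eulerian circuit.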